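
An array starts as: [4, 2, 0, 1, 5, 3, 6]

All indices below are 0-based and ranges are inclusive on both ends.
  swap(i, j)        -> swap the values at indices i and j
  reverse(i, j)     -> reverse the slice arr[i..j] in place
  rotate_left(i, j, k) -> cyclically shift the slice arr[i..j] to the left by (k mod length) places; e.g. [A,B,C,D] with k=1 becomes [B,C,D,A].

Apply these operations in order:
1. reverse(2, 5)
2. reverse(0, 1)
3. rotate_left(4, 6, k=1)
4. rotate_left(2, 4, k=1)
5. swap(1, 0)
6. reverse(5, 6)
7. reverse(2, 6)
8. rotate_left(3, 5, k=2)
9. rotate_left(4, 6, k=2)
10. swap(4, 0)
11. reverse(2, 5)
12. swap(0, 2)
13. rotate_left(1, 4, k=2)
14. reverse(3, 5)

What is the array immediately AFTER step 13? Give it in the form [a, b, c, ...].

Answer: [1, 4, 0, 2, 5, 6, 3]

Derivation:
After 1 (reverse(2, 5)): [4, 2, 3, 5, 1, 0, 6]
After 2 (reverse(0, 1)): [2, 4, 3, 5, 1, 0, 6]
After 3 (rotate_left(4, 6, k=1)): [2, 4, 3, 5, 0, 6, 1]
After 4 (rotate_left(2, 4, k=1)): [2, 4, 5, 0, 3, 6, 1]
After 5 (swap(1, 0)): [4, 2, 5, 0, 3, 6, 1]
After 6 (reverse(5, 6)): [4, 2, 5, 0, 3, 1, 6]
After 7 (reverse(2, 6)): [4, 2, 6, 1, 3, 0, 5]
After 8 (rotate_left(3, 5, k=2)): [4, 2, 6, 0, 1, 3, 5]
After 9 (rotate_left(4, 6, k=2)): [4, 2, 6, 0, 5, 1, 3]
After 10 (swap(4, 0)): [5, 2, 6, 0, 4, 1, 3]
After 11 (reverse(2, 5)): [5, 2, 1, 4, 0, 6, 3]
After 12 (swap(0, 2)): [1, 2, 5, 4, 0, 6, 3]
After 13 (rotate_left(1, 4, k=2)): [1, 4, 0, 2, 5, 6, 3]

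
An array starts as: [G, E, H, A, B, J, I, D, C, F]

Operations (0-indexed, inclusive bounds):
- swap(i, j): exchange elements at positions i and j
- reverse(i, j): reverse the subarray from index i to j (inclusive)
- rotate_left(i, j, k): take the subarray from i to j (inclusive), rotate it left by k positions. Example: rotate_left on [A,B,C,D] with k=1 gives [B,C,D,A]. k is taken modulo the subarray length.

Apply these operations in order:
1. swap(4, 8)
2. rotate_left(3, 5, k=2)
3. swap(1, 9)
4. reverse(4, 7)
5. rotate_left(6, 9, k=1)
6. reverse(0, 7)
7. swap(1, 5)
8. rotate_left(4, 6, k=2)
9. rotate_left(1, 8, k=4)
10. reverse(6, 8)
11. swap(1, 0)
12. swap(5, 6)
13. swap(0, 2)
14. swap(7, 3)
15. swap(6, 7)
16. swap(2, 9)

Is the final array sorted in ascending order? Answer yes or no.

Answer: yes

Derivation:
After 1 (swap(4, 8)): [G, E, H, A, C, J, I, D, B, F]
After 2 (rotate_left(3, 5, k=2)): [G, E, H, J, A, C, I, D, B, F]
After 3 (swap(1, 9)): [G, F, H, J, A, C, I, D, B, E]
After 4 (reverse(4, 7)): [G, F, H, J, D, I, C, A, B, E]
After 5 (rotate_left(6, 9, k=1)): [G, F, H, J, D, I, A, B, E, C]
After 6 (reverse(0, 7)): [B, A, I, D, J, H, F, G, E, C]
After 7 (swap(1, 5)): [B, H, I, D, J, A, F, G, E, C]
After 8 (rotate_left(4, 6, k=2)): [B, H, I, D, F, J, A, G, E, C]
After 9 (rotate_left(1, 8, k=4)): [B, J, A, G, E, H, I, D, F, C]
After 10 (reverse(6, 8)): [B, J, A, G, E, H, F, D, I, C]
After 11 (swap(1, 0)): [J, B, A, G, E, H, F, D, I, C]
After 12 (swap(5, 6)): [J, B, A, G, E, F, H, D, I, C]
After 13 (swap(0, 2)): [A, B, J, G, E, F, H, D, I, C]
After 14 (swap(7, 3)): [A, B, J, D, E, F, H, G, I, C]
After 15 (swap(6, 7)): [A, B, J, D, E, F, G, H, I, C]
After 16 (swap(2, 9)): [A, B, C, D, E, F, G, H, I, J]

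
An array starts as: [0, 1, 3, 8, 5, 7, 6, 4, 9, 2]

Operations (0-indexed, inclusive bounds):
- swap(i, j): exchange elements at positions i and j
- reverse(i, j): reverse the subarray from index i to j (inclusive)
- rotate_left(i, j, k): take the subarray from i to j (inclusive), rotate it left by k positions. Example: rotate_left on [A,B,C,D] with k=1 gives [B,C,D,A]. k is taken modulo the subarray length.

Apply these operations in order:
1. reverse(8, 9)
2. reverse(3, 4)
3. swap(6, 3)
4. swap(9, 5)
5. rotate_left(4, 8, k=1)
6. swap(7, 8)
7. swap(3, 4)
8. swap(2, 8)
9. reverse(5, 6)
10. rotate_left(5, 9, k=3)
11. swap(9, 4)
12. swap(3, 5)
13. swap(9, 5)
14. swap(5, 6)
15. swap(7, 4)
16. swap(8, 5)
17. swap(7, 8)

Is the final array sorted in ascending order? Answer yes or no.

Answer: yes

Derivation:
After 1 (reverse(8, 9)): [0, 1, 3, 8, 5, 7, 6, 4, 2, 9]
After 2 (reverse(3, 4)): [0, 1, 3, 5, 8, 7, 6, 4, 2, 9]
After 3 (swap(6, 3)): [0, 1, 3, 6, 8, 7, 5, 4, 2, 9]
After 4 (swap(9, 5)): [0, 1, 3, 6, 8, 9, 5, 4, 2, 7]
After 5 (rotate_left(4, 8, k=1)): [0, 1, 3, 6, 9, 5, 4, 2, 8, 7]
After 6 (swap(7, 8)): [0, 1, 3, 6, 9, 5, 4, 8, 2, 7]
After 7 (swap(3, 4)): [0, 1, 3, 9, 6, 5, 4, 8, 2, 7]
After 8 (swap(2, 8)): [0, 1, 2, 9, 6, 5, 4, 8, 3, 7]
After 9 (reverse(5, 6)): [0, 1, 2, 9, 6, 4, 5, 8, 3, 7]
After 10 (rotate_left(5, 9, k=3)): [0, 1, 2, 9, 6, 3, 7, 4, 5, 8]
After 11 (swap(9, 4)): [0, 1, 2, 9, 8, 3, 7, 4, 5, 6]
After 12 (swap(3, 5)): [0, 1, 2, 3, 8, 9, 7, 4, 5, 6]
After 13 (swap(9, 5)): [0, 1, 2, 3, 8, 6, 7, 4, 5, 9]
After 14 (swap(5, 6)): [0, 1, 2, 3, 8, 7, 6, 4, 5, 9]
After 15 (swap(7, 4)): [0, 1, 2, 3, 4, 7, 6, 8, 5, 9]
After 16 (swap(8, 5)): [0, 1, 2, 3, 4, 5, 6, 8, 7, 9]
After 17 (swap(7, 8)): [0, 1, 2, 3, 4, 5, 6, 7, 8, 9]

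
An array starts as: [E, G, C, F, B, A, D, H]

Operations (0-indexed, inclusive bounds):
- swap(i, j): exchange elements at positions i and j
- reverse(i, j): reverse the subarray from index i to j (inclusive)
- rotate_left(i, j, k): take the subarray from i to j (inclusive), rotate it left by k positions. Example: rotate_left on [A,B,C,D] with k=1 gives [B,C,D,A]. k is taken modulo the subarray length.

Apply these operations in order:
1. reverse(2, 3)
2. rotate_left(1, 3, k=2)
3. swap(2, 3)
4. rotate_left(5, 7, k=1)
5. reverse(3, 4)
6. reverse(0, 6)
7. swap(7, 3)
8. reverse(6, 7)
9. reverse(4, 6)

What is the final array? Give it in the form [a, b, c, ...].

After 1 (reverse(2, 3)): [E, G, F, C, B, A, D, H]
After 2 (rotate_left(1, 3, k=2)): [E, C, G, F, B, A, D, H]
After 3 (swap(2, 3)): [E, C, F, G, B, A, D, H]
After 4 (rotate_left(5, 7, k=1)): [E, C, F, G, B, D, H, A]
After 5 (reverse(3, 4)): [E, C, F, B, G, D, H, A]
After 6 (reverse(0, 6)): [H, D, G, B, F, C, E, A]
After 7 (swap(7, 3)): [H, D, G, A, F, C, E, B]
After 8 (reverse(6, 7)): [H, D, G, A, F, C, B, E]
After 9 (reverse(4, 6)): [H, D, G, A, B, C, F, E]

Answer: [H, D, G, A, B, C, F, E]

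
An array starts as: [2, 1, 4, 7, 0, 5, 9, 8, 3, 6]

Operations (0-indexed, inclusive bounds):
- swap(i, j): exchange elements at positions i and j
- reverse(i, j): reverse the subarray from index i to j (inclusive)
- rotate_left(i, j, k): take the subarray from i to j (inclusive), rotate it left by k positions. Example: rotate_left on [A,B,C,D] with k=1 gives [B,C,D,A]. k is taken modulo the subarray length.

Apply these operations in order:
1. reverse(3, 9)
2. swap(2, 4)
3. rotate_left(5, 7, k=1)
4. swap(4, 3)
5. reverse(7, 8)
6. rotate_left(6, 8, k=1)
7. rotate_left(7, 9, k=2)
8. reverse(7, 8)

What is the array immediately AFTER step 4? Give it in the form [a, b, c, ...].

After 1 (reverse(3, 9)): [2, 1, 4, 6, 3, 8, 9, 5, 0, 7]
After 2 (swap(2, 4)): [2, 1, 3, 6, 4, 8, 9, 5, 0, 7]
After 3 (rotate_left(5, 7, k=1)): [2, 1, 3, 6, 4, 9, 5, 8, 0, 7]
After 4 (swap(4, 3)): [2, 1, 3, 4, 6, 9, 5, 8, 0, 7]

Answer: [2, 1, 3, 4, 6, 9, 5, 8, 0, 7]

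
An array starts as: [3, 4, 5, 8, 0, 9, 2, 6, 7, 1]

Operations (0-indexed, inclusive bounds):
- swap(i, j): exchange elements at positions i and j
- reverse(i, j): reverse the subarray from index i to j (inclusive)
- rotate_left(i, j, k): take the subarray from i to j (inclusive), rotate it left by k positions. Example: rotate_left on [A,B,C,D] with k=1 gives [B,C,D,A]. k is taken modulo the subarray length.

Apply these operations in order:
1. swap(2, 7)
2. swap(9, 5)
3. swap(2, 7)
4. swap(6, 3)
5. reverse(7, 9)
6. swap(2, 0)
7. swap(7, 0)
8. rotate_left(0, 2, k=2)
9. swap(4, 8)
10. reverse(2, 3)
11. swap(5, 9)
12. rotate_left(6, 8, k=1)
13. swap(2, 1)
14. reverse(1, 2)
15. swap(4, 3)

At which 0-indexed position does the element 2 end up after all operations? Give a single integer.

After 1 (swap(2, 7)): [3, 4, 6, 8, 0, 9, 2, 5, 7, 1]
After 2 (swap(9, 5)): [3, 4, 6, 8, 0, 1, 2, 5, 7, 9]
After 3 (swap(2, 7)): [3, 4, 5, 8, 0, 1, 2, 6, 7, 9]
After 4 (swap(6, 3)): [3, 4, 5, 2, 0, 1, 8, 6, 7, 9]
After 5 (reverse(7, 9)): [3, 4, 5, 2, 0, 1, 8, 9, 7, 6]
After 6 (swap(2, 0)): [5, 4, 3, 2, 0, 1, 8, 9, 7, 6]
After 7 (swap(7, 0)): [9, 4, 3, 2, 0, 1, 8, 5, 7, 6]
After 8 (rotate_left(0, 2, k=2)): [3, 9, 4, 2, 0, 1, 8, 5, 7, 6]
After 9 (swap(4, 8)): [3, 9, 4, 2, 7, 1, 8, 5, 0, 6]
After 10 (reverse(2, 3)): [3, 9, 2, 4, 7, 1, 8, 5, 0, 6]
After 11 (swap(5, 9)): [3, 9, 2, 4, 7, 6, 8, 5, 0, 1]
After 12 (rotate_left(6, 8, k=1)): [3, 9, 2, 4, 7, 6, 5, 0, 8, 1]
After 13 (swap(2, 1)): [3, 2, 9, 4, 7, 6, 5, 0, 8, 1]
After 14 (reverse(1, 2)): [3, 9, 2, 4, 7, 6, 5, 0, 8, 1]
After 15 (swap(4, 3)): [3, 9, 2, 7, 4, 6, 5, 0, 8, 1]

Answer: 2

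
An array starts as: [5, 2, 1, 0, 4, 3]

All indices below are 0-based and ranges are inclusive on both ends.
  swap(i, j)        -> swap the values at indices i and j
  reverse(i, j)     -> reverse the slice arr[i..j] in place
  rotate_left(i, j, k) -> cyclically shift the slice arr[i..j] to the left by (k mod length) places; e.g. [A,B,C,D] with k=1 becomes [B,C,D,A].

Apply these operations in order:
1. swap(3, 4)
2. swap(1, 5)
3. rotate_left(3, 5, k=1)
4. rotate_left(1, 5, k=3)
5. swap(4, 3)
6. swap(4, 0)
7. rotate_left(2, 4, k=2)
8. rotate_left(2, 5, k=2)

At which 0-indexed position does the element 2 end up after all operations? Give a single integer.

After 1 (swap(3, 4)): [5, 2, 1, 4, 0, 3]
After 2 (swap(1, 5)): [5, 3, 1, 4, 0, 2]
After 3 (rotate_left(3, 5, k=1)): [5, 3, 1, 0, 2, 4]
After 4 (rotate_left(1, 5, k=3)): [5, 2, 4, 3, 1, 0]
After 5 (swap(4, 3)): [5, 2, 4, 1, 3, 0]
After 6 (swap(4, 0)): [3, 2, 4, 1, 5, 0]
After 7 (rotate_left(2, 4, k=2)): [3, 2, 5, 4, 1, 0]
After 8 (rotate_left(2, 5, k=2)): [3, 2, 1, 0, 5, 4]

Answer: 1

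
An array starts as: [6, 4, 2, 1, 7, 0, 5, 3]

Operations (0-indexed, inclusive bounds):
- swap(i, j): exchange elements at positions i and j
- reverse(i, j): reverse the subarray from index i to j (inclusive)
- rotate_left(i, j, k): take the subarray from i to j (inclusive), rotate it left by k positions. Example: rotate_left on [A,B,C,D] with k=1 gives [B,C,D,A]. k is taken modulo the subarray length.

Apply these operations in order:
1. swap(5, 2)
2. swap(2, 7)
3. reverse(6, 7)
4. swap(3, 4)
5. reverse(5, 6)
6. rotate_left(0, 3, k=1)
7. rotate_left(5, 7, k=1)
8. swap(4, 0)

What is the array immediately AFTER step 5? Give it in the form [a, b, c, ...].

After 1 (swap(5, 2)): [6, 4, 0, 1, 7, 2, 5, 3]
After 2 (swap(2, 7)): [6, 4, 3, 1, 7, 2, 5, 0]
After 3 (reverse(6, 7)): [6, 4, 3, 1, 7, 2, 0, 5]
After 4 (swap(3, 4)): [6, 4, 3, 7, 1, 2, 0, 5]
After 5 (reverse(5, 6)): [6, 4, 3, 7, 1, 0, 2, 5]

Answer: [6, 4, 3, 7, 1, 0, 2, 5]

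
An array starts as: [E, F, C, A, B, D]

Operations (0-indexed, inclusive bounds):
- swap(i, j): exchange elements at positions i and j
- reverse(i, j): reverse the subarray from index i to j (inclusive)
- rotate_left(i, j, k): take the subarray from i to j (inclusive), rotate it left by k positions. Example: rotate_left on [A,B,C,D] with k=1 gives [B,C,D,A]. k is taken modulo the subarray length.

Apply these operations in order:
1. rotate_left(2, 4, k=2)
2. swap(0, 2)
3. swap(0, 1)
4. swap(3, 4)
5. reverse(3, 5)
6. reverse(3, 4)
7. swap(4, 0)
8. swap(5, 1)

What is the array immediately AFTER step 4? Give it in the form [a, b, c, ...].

After 1 (rotate_left(2, 4, k=2)): [E, F, B, C, A, D]
After 2 (swap(0, 2)): [B, F, E, C, A, D]
After 3 (swap(0, 1)): [F, B, E, C, A, D]
After 4 (swap(3, 4)): [F, B, E, A, C, D]

Answer: [F, B, E, A, C, D]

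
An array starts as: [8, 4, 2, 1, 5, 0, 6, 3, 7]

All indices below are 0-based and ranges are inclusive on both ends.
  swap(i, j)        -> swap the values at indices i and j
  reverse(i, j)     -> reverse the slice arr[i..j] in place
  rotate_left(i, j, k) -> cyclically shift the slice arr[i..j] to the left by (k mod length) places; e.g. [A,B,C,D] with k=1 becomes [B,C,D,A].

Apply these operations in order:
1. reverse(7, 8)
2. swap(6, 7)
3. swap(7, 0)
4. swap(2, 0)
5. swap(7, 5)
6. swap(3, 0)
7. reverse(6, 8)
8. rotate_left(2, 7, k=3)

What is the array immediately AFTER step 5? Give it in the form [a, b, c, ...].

After 1 (reverse(7, 8)): [8, 4, 2, 1, 5, 0, 6, 7, 3]
After 2 (swap(6, 7)): [8, 4, 2, 1, 5, 0, 7, 6, 3]
After 3 (swap(7, 0)): [6, 4, 2, 1, 5, 0, 7, 8, 3]
After 4 (swap(2, 0)): [2, 4, 6, 1, 5, 0, 7, 8, 3]
After 5 (swap(7, 5)): [2, 4, 6, 1, 5, 8, 7, 0, 3]

Answer: [2, 4, 6, 1, 5, 8, 7, 0, 3]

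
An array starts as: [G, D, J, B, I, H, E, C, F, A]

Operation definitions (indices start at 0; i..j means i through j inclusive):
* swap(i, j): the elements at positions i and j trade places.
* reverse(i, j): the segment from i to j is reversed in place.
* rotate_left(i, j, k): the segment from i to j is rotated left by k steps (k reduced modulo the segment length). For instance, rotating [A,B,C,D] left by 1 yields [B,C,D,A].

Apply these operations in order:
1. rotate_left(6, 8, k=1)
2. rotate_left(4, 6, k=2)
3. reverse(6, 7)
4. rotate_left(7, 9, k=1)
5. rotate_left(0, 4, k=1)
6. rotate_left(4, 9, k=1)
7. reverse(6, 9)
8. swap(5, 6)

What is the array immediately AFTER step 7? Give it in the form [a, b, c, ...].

Answer: [D, J, B, C, I, F, G, H, A, E]

Derivation:
After 1 (rotate_left(6, 8, k=1)): [G, D, J, B, I, H, C, F, E, A]
After 2 (rotate_left(4, 6, k=2)): [G, D, J, B, C, I, H, F, E, A]
After 3 (reverse(6, 7)): [G, D, J, B, C, I, F, H, E, A]
After 4 (rotate_left(7, 9, k=1)): [G, D, J, B, C, I, F, E, A, H]
After 5 (rotate_left(0, 4, k=1)): [D, J, B, C, G, I, F, E, A, H]
After 6 (rotate_left(4, 9, k=1)): [D, J, B, C, I, F, E, A, H, G]
After 7 (reverse(6, 9)): [D, J, B, C, I, F, G, H, A, E]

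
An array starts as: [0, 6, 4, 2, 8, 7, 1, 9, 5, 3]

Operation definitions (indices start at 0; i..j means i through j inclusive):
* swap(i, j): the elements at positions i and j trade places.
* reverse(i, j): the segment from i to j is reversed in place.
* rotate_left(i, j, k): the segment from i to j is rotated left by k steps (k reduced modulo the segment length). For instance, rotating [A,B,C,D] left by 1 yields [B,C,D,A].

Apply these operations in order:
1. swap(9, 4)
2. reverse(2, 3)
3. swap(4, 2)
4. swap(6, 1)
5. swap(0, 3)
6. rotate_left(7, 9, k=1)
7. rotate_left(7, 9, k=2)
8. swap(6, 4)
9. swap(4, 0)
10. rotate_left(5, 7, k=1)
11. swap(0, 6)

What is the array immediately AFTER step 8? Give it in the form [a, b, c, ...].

Answer: [4, 1, 3, 0, 6, 7, 2, 9, 5, 8]

Derivation:
After 1 (swap(9, 4)): [0, 6, 4, 2, 3, 7, 1, 9, 5, 8]
After 2 (reverse(2, 3)): [0, 6, 2, 4, 3, 7, 1, 9, 5, 8]
After 3 (swap(4, 2)): [0, 6, 3, 4, 2, 7, 1, 9, 5, 8]
After 4 (swap(6, 1)): [0, 1, 3, 4, 2, 7, 6, 9, 5, 8]
After 5 (swap(0, 3)): [4, 1, 3, 0, 2, 7, 6, 9, 5, 8]
After 6 (rotate_left(7, 9, k=1)): [4, 1, 3, 0, 2, 7, 6, 5, 8, 9]
After 7 (rotate_left(7, 9, k=2)): [4, 1, 3, 0, 2, 7, 6, 9, 5, 8]
After 8 (swap(6, 4)): [4, 1, 3, 0, 6, 7, 2, 9, 5, 8]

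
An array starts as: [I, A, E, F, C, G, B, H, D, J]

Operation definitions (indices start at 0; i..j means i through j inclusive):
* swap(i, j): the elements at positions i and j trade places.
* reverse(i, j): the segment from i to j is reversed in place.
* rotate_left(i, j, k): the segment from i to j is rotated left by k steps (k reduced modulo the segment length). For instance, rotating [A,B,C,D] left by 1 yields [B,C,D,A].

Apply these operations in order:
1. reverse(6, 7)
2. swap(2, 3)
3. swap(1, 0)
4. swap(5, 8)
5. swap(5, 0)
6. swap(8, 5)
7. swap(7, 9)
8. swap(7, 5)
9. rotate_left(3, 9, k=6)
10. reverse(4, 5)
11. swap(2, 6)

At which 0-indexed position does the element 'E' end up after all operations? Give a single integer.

Answer: 5

Derivation:
After 1 (reverse(6, 7)): [I, A, E, F, C, G, H, B, D, J]
After 2 (swap(2, 3)): [I, A, F, E, C, G, H, B, D, J]
After 3 (swap(1, 0)): [A, I, F, E, C, G, H, B, D, J]
After 4 (swap(5, 8)): [A, I, F, E, C, D, H, B, G, J]
After 5 (swap(5, 0)): [D, I, F, E, C, A, H, B, G, J]
After 6 (swap(8, 5)): [D, I, F, E, C, G, H, B, A, J]
After 7 (swap(7, 9)): [D, I, F, E, C, G, H, J, A, B]
After 8 (swap(7, 5)): [D, I, F, E, C, J, H, G, A, B]
After 9 (rotate_left(3, 9, k=6)): [D, I, F, B, E, C, J, H, G, A]
After 10 (reverse(4, 5)): [D, I, F, B, C, E, J, H, G, A]
After 11 (swap(2, 6)): [D, I, J, B, C, E, F, H, G, A]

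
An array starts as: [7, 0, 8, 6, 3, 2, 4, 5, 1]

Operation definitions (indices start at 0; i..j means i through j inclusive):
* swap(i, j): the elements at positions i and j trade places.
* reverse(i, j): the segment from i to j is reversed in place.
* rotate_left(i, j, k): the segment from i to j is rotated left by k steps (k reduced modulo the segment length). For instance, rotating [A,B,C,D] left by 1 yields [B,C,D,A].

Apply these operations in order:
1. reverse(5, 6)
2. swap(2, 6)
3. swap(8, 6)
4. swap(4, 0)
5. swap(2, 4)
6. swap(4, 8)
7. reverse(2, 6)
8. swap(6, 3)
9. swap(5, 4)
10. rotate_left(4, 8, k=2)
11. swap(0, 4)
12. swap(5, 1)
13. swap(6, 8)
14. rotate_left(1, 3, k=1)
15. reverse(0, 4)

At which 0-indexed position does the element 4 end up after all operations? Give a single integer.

Answer: 4

Derivation:
After 1 (reverse(5, 6)): [7, 0, 8, 6, 3, 4, 2, 5, 1]
After 2 (swap(2, 6)): [7, 0, 2, 6, 3, 4, 8, 5, 1]
After 3 (swap(8, 6)): [7, 0, 2, 6, 3, 4, 1, 5, 8]
After 4 (swap(4, 0)): [3, 0, 2, 6, 7, 4, 1, 5, 8]
After 5 (swap(2, 4)): [3, 0, 7, 6, 2, 4, 1, 5, 8]
After 6 (swap(4, 8)): [3, 0, 7, 6, 8, 4, 1, 5, 2]
After 7 (reverse(2, 6)): [3, 0, 1, 4, 8, 6, 7, 5, 2]
After 8 (swap(6, 3)): [3, 0, 1, 7, 8, 6, 4, 5, 2]
After 9 (swap(5, 4)): [3, 0, 1, 7, 6, 8, 4, 5, 2]
After 10 (rotate_left(4, 8, k=2)): [3, 0, 1, 7, 4, 5, 2, 6, 8]
After 11 (swap(0, 4)): [4, 0, 1, 7, 3, 5, 2, 6, 8]
After 12 (swap(5, 1)): [4, 5, 1, 7, 3, 0, 2, 6, 8]
After 13 (swap(6, 8)): [4, 5, 1, 7, 3, 0, 8, 6, 2]
After 14 (rotate_left(1, 3, k=1)): [4, 1, 7, 5, 3, 0, 8, 6, 2]
After 15 (reverse(0, 4)): [3, 5, 7, 1, 4, 0, 8, 6, 2]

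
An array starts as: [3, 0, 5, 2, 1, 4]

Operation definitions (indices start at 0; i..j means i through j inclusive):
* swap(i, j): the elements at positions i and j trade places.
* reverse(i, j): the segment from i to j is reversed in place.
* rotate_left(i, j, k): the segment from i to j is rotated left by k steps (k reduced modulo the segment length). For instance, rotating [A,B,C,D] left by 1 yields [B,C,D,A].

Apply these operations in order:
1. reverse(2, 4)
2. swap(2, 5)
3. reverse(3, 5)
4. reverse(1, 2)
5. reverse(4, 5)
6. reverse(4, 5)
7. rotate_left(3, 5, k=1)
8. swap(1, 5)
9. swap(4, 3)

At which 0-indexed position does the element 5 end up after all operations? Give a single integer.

After 1 (reverse(2, 4)): [3, 0, 1, 2, 5, 4]
After 2 (swap(2, 5)): [3, 0, 4, 2, 5, 1]
After 3 (reverse(3, 5)): [3, 0, 4, 1, 5, 2]
After 4 (reverse(1, 2)): [3, 4, 0, 1, 5, 2]
After 5 (reverse(4, 5)): [3, 4, 0, 1, 2, 5]
After 6 (reverse(4, 5)): [3, 4, 0, 1, 5, 2]
After 7 (rotate_left(3, 5, k=1)): [3, 4, 0, 5, 2, 1]
After 8 (swap(1, 5)): [3, 1, 0, 5, 2, 4]
After 9 (swap(4, 3)): [3, 1, 0, 2, 5, 4]

Answer: 4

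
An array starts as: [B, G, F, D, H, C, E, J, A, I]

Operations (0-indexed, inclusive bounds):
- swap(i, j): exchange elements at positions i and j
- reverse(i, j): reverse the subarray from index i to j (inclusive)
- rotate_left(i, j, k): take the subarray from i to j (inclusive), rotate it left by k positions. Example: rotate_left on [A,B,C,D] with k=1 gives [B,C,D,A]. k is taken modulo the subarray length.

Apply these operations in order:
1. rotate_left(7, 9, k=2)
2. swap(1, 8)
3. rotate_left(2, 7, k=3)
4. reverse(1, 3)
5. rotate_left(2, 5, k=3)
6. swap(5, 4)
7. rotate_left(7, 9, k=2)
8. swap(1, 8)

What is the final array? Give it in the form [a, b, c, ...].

After 1 (rotate_left(7, 9, k=2)): [B, G, F, D, H, C, E, I, J, A]
After 2 (swap(1, 8)): [B, J, F, D, H, C, E, I, G, A]
After 3 (rotate_left(2, 7, k=3)): [B, J, C, E, I, F, D, H, G, A]
After 4 (reverse(1, 3)): [B, E, C, J, I, F, D, H, G, A]
After 5 (rotate_left(2, 5, k=3)): [B, E, F, C, J, I, D, H, G, A]
After 6 (swap(5, 4)): [B, E, F, C, I, J, D, H, G, A]
After 7 (rotate_left(7, 9, k=2)): [B, E, F, C, I, J, D, A, H, G]
After 8 (swap(1, 8)): [B, H, F, C, I, J, D, A, E, G]

Answer: [B, H, F, C, I, J, D, A, E, G]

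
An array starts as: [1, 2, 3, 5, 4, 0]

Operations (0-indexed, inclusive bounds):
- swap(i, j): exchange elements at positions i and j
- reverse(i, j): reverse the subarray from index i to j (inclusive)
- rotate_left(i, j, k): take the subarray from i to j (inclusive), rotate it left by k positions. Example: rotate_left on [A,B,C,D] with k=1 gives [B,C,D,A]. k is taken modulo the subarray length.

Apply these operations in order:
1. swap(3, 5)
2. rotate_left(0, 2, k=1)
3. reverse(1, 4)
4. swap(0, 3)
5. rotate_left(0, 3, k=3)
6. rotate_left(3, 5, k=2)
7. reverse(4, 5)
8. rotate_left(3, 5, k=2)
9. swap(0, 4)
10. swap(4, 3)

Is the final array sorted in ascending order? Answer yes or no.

After 1 (swap(3, 5)): [1, 2, 3, 0, 4, 5]
After 2 (rotate_left(0, 2, k=1)): [2, 3, 1, 0, 4, 5]
After 3 (reverse(1, 4)): [2, 4, 0, 1, 3, 5]
After 4 (swap(0, 3)): [1, 4, 0, 2, 3, 5]
After 5 (rotate_left(0, 3, k=3)): [2, 1, 4, 0, 3, 5]
After 6 (rotate_left(3, 5, k=2)): [2, 1, 4, 5, 0, 3]
After 7 (reverse(4, 5)): [2, 1, 4, 5, 3, 0]
After 8 (rotate_left(3, 5, k=2)): [2, 1, 4, 0, 5, 3]
After 9 (swap(0, 4)): [5, 1, 4, 0, 2, 3]
After 10 (swap(4, 3)): [5, 1, 4, 2, 0, 3]

Answer: no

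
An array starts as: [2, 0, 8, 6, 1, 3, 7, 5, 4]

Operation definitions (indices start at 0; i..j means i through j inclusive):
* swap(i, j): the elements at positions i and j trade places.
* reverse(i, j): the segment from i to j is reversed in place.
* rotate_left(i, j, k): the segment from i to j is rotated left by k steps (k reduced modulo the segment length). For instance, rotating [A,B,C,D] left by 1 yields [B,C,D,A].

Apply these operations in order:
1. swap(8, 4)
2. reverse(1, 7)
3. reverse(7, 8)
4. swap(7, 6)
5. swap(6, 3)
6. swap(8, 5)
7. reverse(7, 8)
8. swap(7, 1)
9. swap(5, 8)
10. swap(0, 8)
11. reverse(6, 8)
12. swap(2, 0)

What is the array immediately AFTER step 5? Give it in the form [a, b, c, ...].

Answer: [2, 5, 7, 1, 4, 6, 3, 8, 0]

Derivation:
After 1 (swap(8, 4)): [2, 0, 8, 6, 4, 3, 7, 5, 1]
After 2 (reverse(1, 7)): [2, 5, 7, 3, 4, 6, 8, 0, 1]
After 3 (reverse(7, 8)): [2, 5, 7, 3, 4, 6, 8, 1, 0]
After 4 (swap(7, 6)): [2, 5, 7, 3, 4, 6, 1, 8, 0]
After 5 (swap(6, 3)): [2, 5, 7, 1, 4, 6, 3, 8, 0]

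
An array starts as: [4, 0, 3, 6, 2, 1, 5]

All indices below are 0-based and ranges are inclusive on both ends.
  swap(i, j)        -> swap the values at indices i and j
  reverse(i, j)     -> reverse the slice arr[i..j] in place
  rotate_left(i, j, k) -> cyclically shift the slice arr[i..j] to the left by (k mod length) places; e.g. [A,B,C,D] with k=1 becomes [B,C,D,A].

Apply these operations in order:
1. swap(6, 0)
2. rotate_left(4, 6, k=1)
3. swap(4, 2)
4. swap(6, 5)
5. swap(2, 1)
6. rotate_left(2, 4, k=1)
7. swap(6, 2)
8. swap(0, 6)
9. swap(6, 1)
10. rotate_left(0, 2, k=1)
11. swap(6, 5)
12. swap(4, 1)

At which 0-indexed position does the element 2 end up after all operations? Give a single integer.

After 1 (swap(6, 0)): [5, 0, 3, 6, 2, 1, 4]
After 2 (rotate_left(4, 6, k=1)): [5, 0, 3, 6, 1, 4, 2]
After 3 (swap(4, 2)): [5, 0, 1, 6, 3, 4, 2]
After 4 (swap(6, 5)): [5, 0, 1, 6, 3, 2, 4]
After 5 (swap(2, 1)): [5, 1, 0, 6, 3, 2, 4]
After 6 (rotate_left(2, 4, k=1)): [5, 1, 6, 3, 0, 2, 4]
After 7 (swap(6, 2)): [5, 1, 4, 3, 0, 2, 6]
After 8 (swap(0, 6)): [6, 1, 4, 3, 0, 2, 5]
After 9 (swap(6, 1)): [6, 5, 4, 3, 0, 2, 1]
After 10 (rotate_left(0, 2, k=1)): [5, 4, 6, 3, 0, 2, 1]
After 11 (swap(6, 5)): [5, 4, 6, 3, 0, 1, 2]
After 12 (swap(4, 1)): [5, 0, 6, 3, 4, 1, 2]

Answer: 6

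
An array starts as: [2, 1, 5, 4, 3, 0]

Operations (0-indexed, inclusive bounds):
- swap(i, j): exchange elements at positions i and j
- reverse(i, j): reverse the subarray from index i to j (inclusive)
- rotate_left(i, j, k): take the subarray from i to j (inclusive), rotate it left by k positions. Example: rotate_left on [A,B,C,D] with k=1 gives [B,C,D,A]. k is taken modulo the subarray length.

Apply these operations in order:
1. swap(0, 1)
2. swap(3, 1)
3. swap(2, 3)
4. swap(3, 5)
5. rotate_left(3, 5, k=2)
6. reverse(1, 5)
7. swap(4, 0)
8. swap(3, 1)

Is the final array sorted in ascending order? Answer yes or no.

After 1 (swap(0, 1)): [1, 2, 5, 4, 3, 0]
After 2 (swap(3, 1)): [1, 4, 5, 2, 3, 0]
After 3 (swap(2, 3)): [1, 4, 2, 5, 3, 0]
After 4 (swap(3, 5)): [1, 4, 2, 0, 3, 5]
After 5 (rotate_left(3, 5, k=2)): [1, 4, 2, 5, 0, 3]
After 6 (reverse(1, 5)): [1, 3, 0, 5, 2, 4]
After 7 (swap(4, 0)): [2, 3, 0, 5, 1, 4]
After 8 (swap(3, 1)): [2, 5, 0, 3, 1, 4]

Answer: no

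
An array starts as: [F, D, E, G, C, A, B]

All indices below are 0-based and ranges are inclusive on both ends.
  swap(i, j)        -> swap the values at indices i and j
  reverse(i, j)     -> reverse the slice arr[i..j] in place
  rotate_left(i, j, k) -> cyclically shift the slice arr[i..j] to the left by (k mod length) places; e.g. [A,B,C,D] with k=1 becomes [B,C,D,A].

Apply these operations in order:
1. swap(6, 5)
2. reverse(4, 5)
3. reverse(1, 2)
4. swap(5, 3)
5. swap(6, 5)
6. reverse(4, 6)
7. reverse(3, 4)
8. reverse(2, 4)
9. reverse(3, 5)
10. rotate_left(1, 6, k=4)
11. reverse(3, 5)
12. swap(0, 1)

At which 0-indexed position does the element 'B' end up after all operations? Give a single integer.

After 1 (swap(6, 5)): [F, D, E, G, C, B, A]
After 2 (reverse(4, 5)): [F, D, E, G, B, C, A]
After 3 (reverse(1, 2)): [F, E, D, G, B, C, A]
After 4 (swap(5, 3)): [F, E, D, C, B, G, A]
After 5 (swap(6, 5)): [F, E, D, C, B, A, G]
After 6 (reverse(4, 6)): [F, E, D, C, G, A, B]
After 7 (reverse(3, 4)): [F, E, D, G, C, A, B]
After 8 (reverse(2, 4)): [F, E, C, G, D, A, B]
After 9 (reverse(3, 5)): [F, E, C, A, D, G, B]
After 10 (rotate_left(1, 6, k=4)): [F, G, B, E, C, A, D]
After 11 (reverse(3, 5)): [F, G, B, A, C, E, D]
After 12 (swap(0, 1)): [G, F, B, A, C, E, D]

Answer: 2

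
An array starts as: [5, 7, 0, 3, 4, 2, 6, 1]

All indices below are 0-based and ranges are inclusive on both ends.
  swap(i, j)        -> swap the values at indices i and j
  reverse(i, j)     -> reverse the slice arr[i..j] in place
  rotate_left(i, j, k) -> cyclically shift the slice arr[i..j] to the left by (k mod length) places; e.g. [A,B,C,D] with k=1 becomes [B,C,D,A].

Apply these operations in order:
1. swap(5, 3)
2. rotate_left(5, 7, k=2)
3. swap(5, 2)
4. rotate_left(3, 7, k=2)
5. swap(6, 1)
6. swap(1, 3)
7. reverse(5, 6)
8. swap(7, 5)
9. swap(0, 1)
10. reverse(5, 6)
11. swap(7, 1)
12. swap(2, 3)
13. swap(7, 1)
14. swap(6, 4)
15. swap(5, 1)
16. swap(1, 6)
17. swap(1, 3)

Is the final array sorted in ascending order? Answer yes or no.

Answer: yes

Derivation:
After 1 (swap(5, 3)): [5, 7, 0, 2, 4, 3, 6, 1]
After 2 (rotate_left(5, 7, k=2)): [5, 7, 0, 2, 4, 1, 3, 6]
After 3 (swap(5, 2)): [5, 7, 1, 2, 4, 0, 3, 6]
After 4 (rotate_left(3, 7, k=2)): [5, 7, 1, 0, 3, 6, 2, 4]
After 5 (swap(6, 1)): [5, 2, 1, 0, 3, 6, 7, 4]
After 6 (swap(1, 3)): [5, 0, 1, 2, 3, 6, 7, 4]
After 7 (reverse(5, 6)): [5, 0, 1, 2, 3, 7, 6, 4]
After 8 (swap(7, 5)): [5, 0, 1, 2, 3, 4, 6, 7]
After 9 (swap(0, 1)): [0, 5, 1, 2, 3, 4, 6, 7]
After 10 (reverse(5, 6)): [0, 5, 1, 2, 3, 6, 4, 7]
After 11 (swap(7, 1)): [0, 7, 1, 2, 3, 6, 4, 5]
After 12 (swap(2, 3)): [0, 7, 2, 1, 3, 6, 4, 5]
After 13 (swap(7, 1)): [0, 5, 2, 1, 3, 6, 4, 7]
After 14 (swap(6, 4)): [0, 5, 2, 1, 4, 6, 3, 7]
After 15 (swap(5, 1)): [0, 6, 2, 1, 4, 5, 3, 7]
After 16 (swap(1, 6)): [0, 3, 2, 1, 4, 5, 6, 7]
After 17 (swap(1, 3)): [0, 1, 2, 3, 4, 5, 6, 7]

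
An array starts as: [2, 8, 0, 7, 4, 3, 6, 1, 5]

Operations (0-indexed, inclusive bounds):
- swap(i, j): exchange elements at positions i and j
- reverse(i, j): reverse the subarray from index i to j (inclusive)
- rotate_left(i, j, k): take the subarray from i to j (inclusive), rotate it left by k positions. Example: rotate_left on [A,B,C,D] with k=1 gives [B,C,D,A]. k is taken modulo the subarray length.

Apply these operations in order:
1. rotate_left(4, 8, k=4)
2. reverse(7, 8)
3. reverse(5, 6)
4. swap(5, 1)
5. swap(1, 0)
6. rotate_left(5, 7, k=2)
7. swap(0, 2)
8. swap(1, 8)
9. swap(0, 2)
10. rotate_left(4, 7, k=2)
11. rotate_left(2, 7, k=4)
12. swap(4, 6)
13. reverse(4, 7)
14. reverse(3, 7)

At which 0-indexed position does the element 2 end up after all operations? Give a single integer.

After 1 (rotate_left(4, 8, k=4)): [2, 8, 0, 7, 5, 4, 3, 6, 1]
After 2 (reverse(7, 8)): [2, 8, 0, 7, 5, 4, 3, 1, 6]
After 3 (reverse(5, 6)): [2, 8, 0, 7, 5, 3, 4, 1, 6]
After 4 (swap(5, 1)): [2, 3, 0, 7, 5, 8, 4, 1, 6]
After 5 (swap(1, 0)): [3, 2, 0, 7, 5, 8, 4, 1, 6]
After 6 (rotate_left(5, 7, k=2)): [3, 2, 0, 7, 5, 1, 8, 4, 6]
After 7 (swap(0, 2)): [0, 2, 3, 7, 5, 1, 8, 4, 6]
After 8 (swap(1, 8)): [0, 6, 3, 7, 5, 1, 8, 4, 2]
After 9 (swap(0, 2)): [3, 6, 0, 7, 5, 1, 8, 4, 2]
After 10 (rotate_left(4, 7, k=2)): [3, 6, 0, 7, 8, 4, 5, 1, 2]
After 11 (rotate_left(2, 7, k=4)): [3, 6, 5, 1, 0, 7, 8, 4, 2]
After 12 (swap(4, 6)): [3, 6, 5, 1, 8, 7, 0, 4, 2]
After 13 (reverse(4, 7)): [3, 6, 5, 1, 4, 0, 7, 8, 2]
After 14 (reverse(3, 7)): [3, 6, 5, 8, 7, 0, 4, 1, 2]

Answer: 8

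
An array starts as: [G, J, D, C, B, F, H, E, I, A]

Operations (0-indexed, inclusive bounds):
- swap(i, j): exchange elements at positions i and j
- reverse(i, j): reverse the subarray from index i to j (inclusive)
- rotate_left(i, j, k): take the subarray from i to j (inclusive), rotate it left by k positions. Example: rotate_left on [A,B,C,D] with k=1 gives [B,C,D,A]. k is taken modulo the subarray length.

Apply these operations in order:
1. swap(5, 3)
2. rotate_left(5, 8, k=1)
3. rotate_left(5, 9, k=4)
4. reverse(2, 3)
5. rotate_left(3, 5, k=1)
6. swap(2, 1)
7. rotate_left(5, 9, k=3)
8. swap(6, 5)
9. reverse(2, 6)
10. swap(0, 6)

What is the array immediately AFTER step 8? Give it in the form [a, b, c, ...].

Answer: [G, F, J, B, A, C, I, D, H, E]

Derivation:
After 1 (swap(5, 3)): [G, J, D, F, B, C, H, E, I, A]
After 2 (rotate_left(5, 8, k=1)): [G, J, D, F, B, H, E, I, C, A]
After 3 (rotate_left(5, 9, k=4)): [G, J, D, F, B, A, H, E, I, C]
After 4 (reverse(2, 3)): [G, J, F, D, B, A, H, E, I, C]
After 5 (rotate_left(3, 5, k=1)): [G, J, F, B, A, D, H, E, I, C]
After 6 (swap(2, 1)): [G, F, J, B, A, D, H, E, I, C]
After 7 (rotate_left(5, 9, k=3)): [G, F, J, B, A, I, C, D, H, E]
After 8 (swap(6, 5)): [G, F, J, B, A, C, I, D, H, E]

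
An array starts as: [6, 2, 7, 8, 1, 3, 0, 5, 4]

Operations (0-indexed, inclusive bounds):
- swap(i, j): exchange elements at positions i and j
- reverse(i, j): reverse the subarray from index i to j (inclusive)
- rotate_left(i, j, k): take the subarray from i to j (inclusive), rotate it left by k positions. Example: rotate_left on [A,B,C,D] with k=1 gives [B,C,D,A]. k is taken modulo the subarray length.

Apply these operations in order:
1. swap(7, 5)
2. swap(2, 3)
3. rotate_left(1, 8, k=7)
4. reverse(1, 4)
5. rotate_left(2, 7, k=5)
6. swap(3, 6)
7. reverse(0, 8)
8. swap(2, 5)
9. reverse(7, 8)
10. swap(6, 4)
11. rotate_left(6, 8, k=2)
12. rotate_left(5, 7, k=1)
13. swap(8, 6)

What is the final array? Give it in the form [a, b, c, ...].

Answer: [3, 5, 1, 4, 0, 7, 6, 8, 2]

Derivation:
After 1 (swap(7, 5)): [6, 2, 7, 8, 1, 5, 0, 3, 4]
After 2 (swap(2, 3)): [6, 2, 8, 7, 1, 5, 0, 3, 4]
After 3 (rotate_left(1, 8, k=7)): [6, 4, 2, 8, 7, 1, 5, 0, 3]
After 4 (reverse(1, 4)): [6, 7, 8, 2, 4, 1, 5, 0, 3]
After 5 (rotate_left(2, 7, k=5)): [6, 7, 0, 8, 2, 4, 1, 5, 3]
After 6 (swap(3, 6)): [6, 7, 0, 1, 2, 4, 8, 5, 3]
After 7 (reverse(0, 8)): [3, 5, 8, 4, 2, 1, 0, 7, 6]
After 8 (swap(2, 5)): [3, 5, 1, 4, 2, 8, 0, 7, 6]
After 9 (reverse(7, 8)): [3, 5, 1, 4, 2, 8, 0, 6, 7]
After 10 (swap(6, 4)): [3, 5, 1, 4, 0, 8, 2, 6, 7]
After 11 (rotate_left(6, 8, k=2)): [3, 5, 1, 4, 0, 8, 7, 2, 6]
After 12 (rotate_left(5, 7, k=1)): [3, 5, 1, 4, 0, 7, 2, 8, 6]
After 13 (swap(8, 6)): [3, 5, 1, 4, 0, 7, 6, 8, 2]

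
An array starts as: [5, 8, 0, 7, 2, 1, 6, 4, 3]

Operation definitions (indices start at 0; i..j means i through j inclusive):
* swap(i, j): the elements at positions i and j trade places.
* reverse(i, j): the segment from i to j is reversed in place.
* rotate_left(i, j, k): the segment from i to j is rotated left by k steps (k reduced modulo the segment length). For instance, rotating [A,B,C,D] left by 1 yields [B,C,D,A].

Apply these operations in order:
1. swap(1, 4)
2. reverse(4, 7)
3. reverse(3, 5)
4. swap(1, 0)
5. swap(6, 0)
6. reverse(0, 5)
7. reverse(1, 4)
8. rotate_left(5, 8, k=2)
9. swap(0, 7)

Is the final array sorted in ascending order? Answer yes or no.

After 1 (swap(1, 4)): [5, 2, 0, 7, 8, 1, 6, 4, 3]
After 2 (reverse(4, 7)): [5, 2, 0, 7, 4, 6, 1, 8, 3]
After 3 (reverse(3, 5)): [5, 2, 0, 6, 4, 7, 1, 8, 3]
After 4 (swap(1, 0)): [2, 5, 0, 6, 4, 7, 1, 8, 3]
After 5 (swap(6, 0)): [1, 5, 0, 6, 4, 7, 2, 8, 3]
After 6 (reverse(0, 5)): [7, 4, 6, 0, 5, 1, 2, 8, 3]
After 7 (reverse(1, 4)): [7, 5, 0, 6, 4, 1, 2, 8, 3]
After 8 (rotate_left(5, 8, k=2)): [7, 5, 0, 6, 4, 8, 3, 1, 2]
After 9 (swap(0, 7)): [1, 5, 0, 6, 4, 8, 3, 7, 2]

Answer: no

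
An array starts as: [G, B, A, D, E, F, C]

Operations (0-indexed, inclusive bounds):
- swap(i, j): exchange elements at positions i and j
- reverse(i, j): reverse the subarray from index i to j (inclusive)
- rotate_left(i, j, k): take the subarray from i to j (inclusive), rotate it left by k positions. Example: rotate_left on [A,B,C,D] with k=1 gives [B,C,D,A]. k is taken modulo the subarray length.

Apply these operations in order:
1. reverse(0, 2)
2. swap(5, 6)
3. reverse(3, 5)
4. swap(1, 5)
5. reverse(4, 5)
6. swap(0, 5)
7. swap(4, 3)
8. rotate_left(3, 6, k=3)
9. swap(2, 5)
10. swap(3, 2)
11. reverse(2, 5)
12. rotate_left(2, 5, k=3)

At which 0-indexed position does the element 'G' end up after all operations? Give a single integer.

Answer: 3

Derivation:
After 1 (reverse(0, 2)): [A, B, G, D, E, F, C]
After 2 (swap(5, 6)): [A, B, G, D, E, C, F]
After 3 (reverse(3, 5)): [A, B, G, C, E, D, F]
After 4 (swap(1, 5)): [A, D, G, C, E, B, F]
After 5 (reverse(4, 5)): [A, D, G, C, B, E, F]
After 6 (swap(0, 5)): [E, D, G, C, B, A, F]
After 7 (swap(4, 3)): [E, D, G, B, C, A, F]
After 8 (rotate_left(3, 6, k=3)): [E, D, G, F, B, C, A]
After 9 (swap(2, 5)): [E, D, C, F, B, G, A]
After 10 (swap(3, 2)): [E, D, F, C, B, G, A]
After 11 (reverse(2, 5)): [E, D, G, B, C, F, A]
After 12 (rotate_left(2, 5, k=3)): [E, D, F, G, B, C, A]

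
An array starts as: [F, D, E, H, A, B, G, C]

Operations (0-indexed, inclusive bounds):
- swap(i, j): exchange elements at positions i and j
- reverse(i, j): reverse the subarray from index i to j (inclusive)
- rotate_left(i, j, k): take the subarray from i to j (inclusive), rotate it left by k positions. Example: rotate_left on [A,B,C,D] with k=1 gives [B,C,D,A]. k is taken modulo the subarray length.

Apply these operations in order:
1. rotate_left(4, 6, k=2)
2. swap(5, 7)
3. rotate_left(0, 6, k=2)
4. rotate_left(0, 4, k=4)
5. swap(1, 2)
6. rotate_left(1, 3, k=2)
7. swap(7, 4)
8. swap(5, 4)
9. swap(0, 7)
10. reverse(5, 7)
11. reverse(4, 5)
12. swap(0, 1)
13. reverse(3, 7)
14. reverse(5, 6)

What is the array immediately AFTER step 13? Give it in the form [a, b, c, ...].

Answer: [G, C, H, A, D, F, B, E]

Derivation:
After 1 (rotate_left(4, 6, k=2)): [F, D, E, H, G, A, B, C]
After 2 (swap(5, 7)): [F, D, E, H, G, C, B, A]
After 3 (rotate_left(0, 6, k=2)): [E, H, G, C, B, F, D, A]
After 4 (rotate_left(0, 4, k=4)): [B, E, H, G, C, F, D, A]
After 5 (swap(1, 2)): [B, H, E, G, C, F, D, A]
After 6 (rotate_left(1, 3, k=2)): [B, G, H, E, C, F, D, A]
After 7 (swap(7, 4)): [B, G, H, E, A, F, D, C]
After 8 (swap(5, 4)): [B, G, H, E, F, A, D, C]
After 9 (swap(0, 7)): [C, G, H, E, F, A, D, B]
After 10 (reverse(5, 7)): [C, G, H, E, F, B, D, A]
After 11 (reverse(4, 5)): [C, G, H, E, B, F, D, A]
After 12 (swap(0, 1)): [G, C, H, E, B, F, D, A]
After 13 (reverse(3, 7)): [G, C, H, A, D, F, B, E]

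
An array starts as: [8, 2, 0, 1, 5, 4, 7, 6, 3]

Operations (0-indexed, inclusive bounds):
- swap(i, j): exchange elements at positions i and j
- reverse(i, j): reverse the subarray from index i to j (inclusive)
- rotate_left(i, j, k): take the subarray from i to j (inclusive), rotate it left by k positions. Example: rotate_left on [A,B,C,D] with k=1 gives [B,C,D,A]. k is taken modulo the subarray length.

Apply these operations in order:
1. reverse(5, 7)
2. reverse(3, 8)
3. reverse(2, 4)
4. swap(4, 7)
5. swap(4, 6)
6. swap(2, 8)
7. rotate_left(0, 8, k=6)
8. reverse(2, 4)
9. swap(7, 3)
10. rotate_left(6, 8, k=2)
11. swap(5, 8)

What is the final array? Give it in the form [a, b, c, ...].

After 1 (reverse(5, 7)): [8, 2, 0, 1, 5, 6, 7, 4, 3]
After 2 (reverse(3, 8)): [8, 2, 0, 3, 4, 7, 6, 5, 1]
After 3 (reverse(2, 4)): [8, 2, 4, 3, 0, 7, 6, 5, 1]
After 4 (swap(4, 7)): [8, 2, 4, 3, 5, 7, 6, 0, 1]
After 5 (swap(4, 6)): [8, 2, 4, 3, 6, 7, 5, 0, 1]
After 6 (swap(2, 8)): [8, 2, 1, 3, 6, 7, 5, 0, 4]
After 7 (rotate_left(0, 8, k=6)): [5, 0, 4, 8, 2, 1, 3, 6, 7]
After 8 (reverse(2, 4)): [5, 0, 2, 8, 4, 1, 3, 6, 7]
After 9 (swap(7, 3)): [5, 0, 2, 6, 4, 1, 3, 8, 7]
After 10 (rotate_left(6, 8, k=2)): [5, 0, 2, 6, 4, 1, 7, 3, 8]
After 11 (swap(5, 8)): [5, 0, 2, 6, 4, 8, 7, 3, 1]

Answer: [5, 0, 2, 6, 4, 8, 7, 3, 1]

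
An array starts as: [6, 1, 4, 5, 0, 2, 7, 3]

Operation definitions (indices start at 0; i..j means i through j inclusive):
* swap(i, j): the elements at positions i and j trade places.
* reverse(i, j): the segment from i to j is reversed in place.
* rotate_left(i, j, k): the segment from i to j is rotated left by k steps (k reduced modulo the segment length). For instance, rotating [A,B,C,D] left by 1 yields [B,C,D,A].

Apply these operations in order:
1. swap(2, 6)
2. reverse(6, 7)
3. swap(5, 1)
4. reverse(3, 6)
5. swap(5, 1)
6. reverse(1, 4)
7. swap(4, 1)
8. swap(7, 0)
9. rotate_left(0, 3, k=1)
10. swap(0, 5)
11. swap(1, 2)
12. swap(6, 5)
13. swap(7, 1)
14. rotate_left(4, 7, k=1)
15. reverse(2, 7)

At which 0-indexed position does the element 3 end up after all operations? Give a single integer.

Answer: 7

Derivation:
After 1 (swap(2, 6)): [6, 1, 7, 5, 0, 2, 4, 3]
After 2 (reverse(6, 7)): [6, 1, 7, 5, 0, 2, 3, 4]
After 3 (swap(5, 1)): [6, 2, 7, 5, 0, 1, 3, 4]
After 4 (reverse(3, 6)): [6, 2, 7, 3, 1, 0, 5, 4]
After 5 (swap(5, 1)): [6, 0, 7, 3, 1, 2, 5, 4]
After 6 (reverse(1, 4)): [6, 1, 3, 7, 0, 2, 5, 4]
After 7 (swap(4, 1)): [6, 0, 3, 7, 1, 2, 5, 4]
After 8 (swap(7, 0)): [4, 0, 3, 7, 1, 2, 5, 6]
After 9 (rotate_left(0, 3, k=1)): [0, 3, 7, 4, 1, 2, 5, 6]
After 10 (swap(0, 5)): [2, 3, 7, 4, 1, 0, 5, 6]
After 11 (swap(1, 2)): [2, 7, 3, 4, 1, 0, 5, 6]
After 12 (swap(6, 5)): [2, 7, 3, 4, 1, 5, 0, 6]
After 13 (swap(7, 1)): [2, 6, 3, 4, 1, 5, 0, 7]
After 14 (rotate_left(4, 7, k=1)): [2, 6, 3, 4, 5, 0, 7, 1]
After 15 (reverse(2, 7)): [2, 6, 1, 7, 0, 5, 4, 3]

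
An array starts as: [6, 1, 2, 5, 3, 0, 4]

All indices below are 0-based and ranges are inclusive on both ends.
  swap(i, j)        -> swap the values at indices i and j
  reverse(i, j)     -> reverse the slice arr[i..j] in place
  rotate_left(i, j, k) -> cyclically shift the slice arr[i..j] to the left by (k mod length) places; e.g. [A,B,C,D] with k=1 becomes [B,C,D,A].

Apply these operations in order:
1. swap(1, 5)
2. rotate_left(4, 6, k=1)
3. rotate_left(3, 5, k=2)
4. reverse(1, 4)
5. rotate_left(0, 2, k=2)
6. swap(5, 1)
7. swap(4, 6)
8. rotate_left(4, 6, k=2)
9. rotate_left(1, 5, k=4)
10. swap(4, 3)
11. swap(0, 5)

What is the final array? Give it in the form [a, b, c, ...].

After 1 (swap(1, 5)): [6, 0, 2, 5, 3, 1, 4]
After 2 (rotate_left(4, 6, k=1)): [6, 0, 2, 5, 1, 4, 3]
After 3 (rotate_left(3, 5, k=2)): [6, 0, 2, 4, 5, 1, 3]
After 4 (reverse(1, 4)): [6, 5, 4, 2, 0, 1, 3]
After 5 (rotate_left(0, 2, k=2)): [4, 6, 5, 2, 0, 1, 3]
After 6 (swap(5, 1)): [4, 1, 5, 2, 0, 6, 3]
After 7 (swap(4, 6)): [4, 1, 5, 2, 3, 6, 0]
After 8 (rotate_left(4, 6, k=2)): [4, 1, 5, 2, 0, 3, 6]
After 9 (rotate_left(1, 5, k=4)): [4, 3, 1, 5, 2, 0, 6]
After 10 (swap(4, 3)): [4, 3, 1, 2, 5, 0, 6]
After 11 (swap(0, 5)): [0, 3, 1, 2, 5, 4, 6]

Answer: [0, 3, 1, 2, 5, 4, 6]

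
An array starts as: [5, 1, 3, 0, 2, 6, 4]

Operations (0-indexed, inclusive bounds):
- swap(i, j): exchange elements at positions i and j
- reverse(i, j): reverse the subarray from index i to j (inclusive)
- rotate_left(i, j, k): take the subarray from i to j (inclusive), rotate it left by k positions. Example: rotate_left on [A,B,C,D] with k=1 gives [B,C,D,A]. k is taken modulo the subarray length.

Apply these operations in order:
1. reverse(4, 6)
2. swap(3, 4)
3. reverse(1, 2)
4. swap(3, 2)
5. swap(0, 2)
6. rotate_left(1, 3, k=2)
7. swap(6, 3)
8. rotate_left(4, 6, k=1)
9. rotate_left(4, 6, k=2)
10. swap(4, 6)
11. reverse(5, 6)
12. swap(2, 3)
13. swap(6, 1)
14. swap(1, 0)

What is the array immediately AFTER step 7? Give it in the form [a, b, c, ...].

After 1 (reverse(4, 6)): [5, 1, 3, 0, 4, 6, 2]
After 2 (swap(3, 4)): [5, 1, 3, 4, 0, 6, 2]
After 3 (reverse(1, 2)): [5, 3, 1, 4, 0, 6, 2]
After 4 (swap(3, 2)): [5, 3, 4, 1, 0, 6, 2]
After 5 (swap(0, 2)): [4, 3, 5, 1, 0, 6, 2]
After 6 (rotate_left(1, 3, k=2)): [4, 1, 3, 5, 0, 6, 2]
After 7 (swap(6, 3)): [4, 1, 3, 2, 0, 6, 5]

Answer: [4, 1, 3, 2, 0, 6, 5]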